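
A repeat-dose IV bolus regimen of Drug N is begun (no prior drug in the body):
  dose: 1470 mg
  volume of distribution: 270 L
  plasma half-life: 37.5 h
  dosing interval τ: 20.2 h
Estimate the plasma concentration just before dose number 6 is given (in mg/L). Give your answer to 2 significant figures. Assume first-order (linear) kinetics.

10 mg/L

C₀ per dose = Dose / Vd = 1470 / 270 = 5.444 mg/L
k = ln2 / t½ = 0.693147 / 37.5 = 0.01848 h⁻¹
Fraction remaining after one interval: r = e^(−kτ) = e^(−0.01848 × 20.2) = 0.6885
Before dose 6, 5 doses have been given (aged 1τ, 2τ, 3τ, 4τ, 5τ).
C_trough = C₀ × (r + r² + … + r^5) = C₀ × r(1−r^5)/(1−r)
        = 5.444 × 0.6885 × (1 − 0.1547) / (1 − 0.6885) = 10.17 mg/L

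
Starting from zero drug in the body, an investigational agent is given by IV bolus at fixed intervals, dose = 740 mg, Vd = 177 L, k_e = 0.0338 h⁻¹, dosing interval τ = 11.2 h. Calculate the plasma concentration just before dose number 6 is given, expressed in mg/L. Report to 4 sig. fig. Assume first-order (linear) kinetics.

7.716 mg/L

C₀ per dose = Dose / Vd = 740 / 177 = 4.181 mg/L
Fraction remaining after one interval: r = e^(−kτ) = e^(−0.03380 × 11.2) = 0.6848
Before dose 6, 5 doses have been given (aged 1τ, 2τ, 3τ, 4τ, 5τ).
C_trough = C₀ × (r + r² + … + r^5) = C₀ × r(1−r^5)/(1−r)
        = 4.181 × 0.6848 × (1 − 0.1506) / (1 − 0.6848) = 7.716 mg/L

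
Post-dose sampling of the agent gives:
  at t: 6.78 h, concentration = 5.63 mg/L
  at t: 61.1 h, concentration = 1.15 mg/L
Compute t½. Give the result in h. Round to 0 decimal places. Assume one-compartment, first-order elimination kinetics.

24 h

k = ln(C₁/C₂) / (t₂ − t₁) = ln(5.63/1.15) / (61.1 − 6.78)
  = 1.588 / 54.32 = 0.02923 h⁻¹
t½ = ln2 / k = 0.693147 / 0.02923 = 23.71 h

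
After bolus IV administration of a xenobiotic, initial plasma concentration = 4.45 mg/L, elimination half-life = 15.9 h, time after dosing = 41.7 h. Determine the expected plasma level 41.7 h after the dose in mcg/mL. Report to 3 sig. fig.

k = ln2 / t½ = 0.693147 / 15.9 = 0.04359 h⁻¹
C = C₀ · e^(−k·t) = 4.450 × e^(−0.04359 × 41.7)
  = 4.450 × 0.1624 = 0.7227 mg/L
(0.7227 mg/L = 0.7227 mcg/mL)

0.723 mcg/mL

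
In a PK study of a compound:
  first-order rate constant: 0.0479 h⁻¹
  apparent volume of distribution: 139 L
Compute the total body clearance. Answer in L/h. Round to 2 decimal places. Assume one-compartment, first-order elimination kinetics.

CL = k × Vd = 0.0479 × 139 = 6.658 L/h

6.66 L/h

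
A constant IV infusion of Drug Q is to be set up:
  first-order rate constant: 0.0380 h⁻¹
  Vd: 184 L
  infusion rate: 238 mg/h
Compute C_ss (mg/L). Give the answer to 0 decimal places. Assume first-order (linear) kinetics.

CL = k × Vd = 0.03800 × 184 = 6.992 L/h
At steady state Css = R₀ / CL = 238 / 6.992 = 34.04 mg/L

34 mg/L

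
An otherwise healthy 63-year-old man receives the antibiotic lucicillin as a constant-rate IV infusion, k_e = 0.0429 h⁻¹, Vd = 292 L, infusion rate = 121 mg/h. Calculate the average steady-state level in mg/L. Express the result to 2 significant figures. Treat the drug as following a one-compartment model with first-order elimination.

9.7 mg/L

CL = k × Vd = 0.04290 × 292 = 12.53 L/h
At steady state Css = R₀ / CL = 121 / 12.53 = 9.657 mg/L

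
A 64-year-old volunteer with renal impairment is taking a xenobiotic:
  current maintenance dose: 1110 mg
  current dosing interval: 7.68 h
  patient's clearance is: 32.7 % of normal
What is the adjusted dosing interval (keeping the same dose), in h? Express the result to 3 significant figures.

To keep the same average steady-state level, dosing rate must scale with clearance.
CL ratio = 32.7 / 100 = 0.3270
New interval (same dose) = 7.68 / 0.3270 = 23.49 h

23.5 h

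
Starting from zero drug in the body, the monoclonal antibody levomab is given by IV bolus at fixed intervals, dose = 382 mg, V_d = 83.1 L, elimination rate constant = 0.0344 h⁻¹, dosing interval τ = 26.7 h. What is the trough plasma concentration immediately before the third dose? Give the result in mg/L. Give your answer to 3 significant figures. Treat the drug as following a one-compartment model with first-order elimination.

2.57 mg/L

C₀ per dose = Dose / Vd = 382 / 83.1 = 4.597 mg/L
Fraction remaining after one interval: r = e^(−kτ) = e^(−0.03440 × 26.7) = 0.3991
Before dose 3, 2 doses have been given (aged 1τ, 2τ).
C_trough = C₀ × (r + r²) = 4.597 × (0.3991 + 0.1593) = 2.567 mg/L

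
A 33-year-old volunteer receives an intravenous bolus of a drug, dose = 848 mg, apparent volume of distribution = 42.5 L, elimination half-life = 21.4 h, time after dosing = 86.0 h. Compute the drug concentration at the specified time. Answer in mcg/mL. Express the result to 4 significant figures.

C₀ = Dose / Vd = 848.0 / 42.5 = 19.95 mg/L
k = ln2 / t½ = 0.693147 / 21.4 = 0.03239 h⁻¹
C = C₀ · e^(−k·t) = 19.95 × e^(−0.03239 × 86.0)
  = 19.95 × 0.06170 = 1.231 mg/L
(1.231 mg/L = 1.231 mcg/mL)

1.231 mcg/mL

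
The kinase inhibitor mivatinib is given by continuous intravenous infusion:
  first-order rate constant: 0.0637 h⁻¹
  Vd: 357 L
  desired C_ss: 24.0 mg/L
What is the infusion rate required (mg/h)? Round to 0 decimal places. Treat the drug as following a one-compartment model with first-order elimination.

546 mg/h

CL = k × Vd = 0.06370 × 357 = 22.74 L/h
At steady state, infusion rate R₀ = Css × CL = 24.0 × 22.74 = 545.8 mg/h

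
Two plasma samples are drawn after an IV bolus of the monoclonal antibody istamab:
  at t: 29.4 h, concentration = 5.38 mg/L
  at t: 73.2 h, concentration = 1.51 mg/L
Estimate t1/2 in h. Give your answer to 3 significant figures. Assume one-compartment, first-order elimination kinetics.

k = ln(C₁/C₂) / (t₂ − t₁) = ln(5.38/1.51) / (73.2 − 29.4)
  = 1.271 / 43.80 = 0.02902 h⁻¹
t½ = ln2 / k = 0.693147 / 0.02902 = 23.89 h

23.9 h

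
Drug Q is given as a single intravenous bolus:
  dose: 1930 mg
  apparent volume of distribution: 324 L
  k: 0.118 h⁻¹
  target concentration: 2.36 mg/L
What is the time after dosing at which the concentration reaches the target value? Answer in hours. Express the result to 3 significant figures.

C₀ = Dose / Vd = 1930 / 324 = 5.957 mg/L
t = ln(C₀ / C) / k = ln(5.957 / 2.36) / 0.1180
  = ln(2.524) / 0.1180 = 0.9258 / 0.1180 = 7.846 h

7.85 h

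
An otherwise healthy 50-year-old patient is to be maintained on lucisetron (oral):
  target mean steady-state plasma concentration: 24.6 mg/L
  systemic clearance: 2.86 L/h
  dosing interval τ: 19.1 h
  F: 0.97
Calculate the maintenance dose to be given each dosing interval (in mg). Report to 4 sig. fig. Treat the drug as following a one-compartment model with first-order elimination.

At steady state, F × (Dose/τ) = Css × CL.
Dose = Css × CL × τ / F = 24.6 × 2.860 × 19.1 / 0.97 = 1385 mg

1385 mg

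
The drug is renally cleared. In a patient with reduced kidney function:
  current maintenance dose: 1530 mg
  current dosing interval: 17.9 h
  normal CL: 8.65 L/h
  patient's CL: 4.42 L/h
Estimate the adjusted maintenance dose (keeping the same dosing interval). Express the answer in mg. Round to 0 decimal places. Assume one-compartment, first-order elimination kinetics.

To keep the same average steady-state level, dosing rate must scale with clearance.
CL ratio = 4.42 / 8.65 = 0.5110
New dose (same interval) = 1530 × 0.5110 = 781.8 mg

782 mg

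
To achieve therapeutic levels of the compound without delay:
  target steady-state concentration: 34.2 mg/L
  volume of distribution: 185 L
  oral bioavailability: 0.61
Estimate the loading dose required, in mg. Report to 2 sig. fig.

LD = Css × Vd / F = 34.2 × 185 / 0.61 = 10370 mg

10000 mg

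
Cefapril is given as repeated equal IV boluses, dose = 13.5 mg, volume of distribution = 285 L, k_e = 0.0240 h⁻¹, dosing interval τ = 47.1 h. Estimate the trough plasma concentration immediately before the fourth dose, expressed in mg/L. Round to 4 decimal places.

C₀ per dose = Dose / Vd = 13.5 / 285 = 0.04737 mg/L
Fraction remaining after one interval: r = e^(−kτ) = e^(−0.02400 × 47.1) = 0.3229
Before dose 4, 3 doses have been given (aged 1τ, 2τ, 3τ).
C_trough = C₀ × (r + r² + … + r^3) = C₀ × r(1−r^3)/(1−r)
        = 0.04737 × 0.3229 × (1 − 0.03367) / (1 − 0.3229) = 0.02183 mg/L

0.0218 mg/L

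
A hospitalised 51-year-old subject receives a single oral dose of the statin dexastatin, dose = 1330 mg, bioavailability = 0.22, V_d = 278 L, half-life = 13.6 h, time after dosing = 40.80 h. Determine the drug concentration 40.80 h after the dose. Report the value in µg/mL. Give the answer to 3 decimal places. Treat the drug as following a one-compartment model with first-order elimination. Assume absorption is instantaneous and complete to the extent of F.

0.132 µg/mL

Amount reaching circulation = F × Dose = 0.22 × 1330 = 292.6 mg
C₀ = F·Dose / Vd = 292.6 / 278 = 1.053 mg/L
k = ln2 / t½ = 0.693147 / 13.6 = 0.05097 h⁻¹
t / t½ = 40.80 / 13.6 = 3 half-lives
C = C₀ × (1/2)^3 = 1.053 × 0.1250 = 0.1316 mg/L
(0.1316 mg/L = 0.1316 µg/mL)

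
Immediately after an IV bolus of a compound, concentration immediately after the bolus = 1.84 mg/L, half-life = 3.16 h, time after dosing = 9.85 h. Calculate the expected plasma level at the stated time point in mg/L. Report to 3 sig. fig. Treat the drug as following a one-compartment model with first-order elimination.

0.212 mg/L

k = ln2 / t½ = 0.693147 / 3.16 = 0.2194 h⁻¹
C = C₀ · e^(−k·t) = 1.840 × e^(−0.2194 × 9.85)
  = 1.840 × 0.1152 = 0.2120 mg/L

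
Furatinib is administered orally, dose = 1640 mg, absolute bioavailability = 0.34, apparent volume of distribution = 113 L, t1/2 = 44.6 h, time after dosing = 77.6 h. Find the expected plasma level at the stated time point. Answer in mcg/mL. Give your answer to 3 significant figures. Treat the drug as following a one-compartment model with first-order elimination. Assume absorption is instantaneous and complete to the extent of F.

1.48 mcg/mL

Amount reaching circulation = F × Dose = 0.34 × 1640 = 557.6 mg
C₀ = F·Dose / Vd = 557.6 / 113 = 4.935 mg/L
k = ln2 / t½ = 0.693147 / 44.6 = 0.01554 h⁻¹
C = C₀ · e^(−k·t) = 4.935 × e^(−0.01554 × 77.6)
  = 4.935 × 0.2994 = 1.478 mg/L
(1.478 mg/L = 1.478 mcg/mL)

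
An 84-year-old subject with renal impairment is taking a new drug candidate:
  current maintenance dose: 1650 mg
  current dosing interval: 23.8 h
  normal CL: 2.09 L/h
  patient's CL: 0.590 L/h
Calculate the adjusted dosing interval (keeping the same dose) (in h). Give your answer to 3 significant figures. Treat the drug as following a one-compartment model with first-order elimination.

To keep the same average steady-state level, dosing rate must scale with clearance.
CL ratio = 0.590 / 2.09 = 0.2823
New interval (same dose) = 23.8 / 0.2823 = 84.31 h

84.3 h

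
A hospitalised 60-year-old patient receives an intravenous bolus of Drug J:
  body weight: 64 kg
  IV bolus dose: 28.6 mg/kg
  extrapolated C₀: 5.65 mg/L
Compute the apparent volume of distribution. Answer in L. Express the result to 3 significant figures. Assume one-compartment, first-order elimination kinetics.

324 L

Dose = 28.6 × 64 = 1830 mg
Vd = Dose / C₀ = 1830 / 5.65 = 323.9 L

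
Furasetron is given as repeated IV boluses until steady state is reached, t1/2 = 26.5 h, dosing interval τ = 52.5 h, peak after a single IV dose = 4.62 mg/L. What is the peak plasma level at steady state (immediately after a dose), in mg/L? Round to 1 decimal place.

k = ln2 / t½ = 0.693147 / 26.5 = 0.02616 h⁻¹
e^(−kτ) = e^(−0.02616 × 52.5) = 0.2532
Accumulation ratio R = 1 / (1 − e^(−kτ)) = 1 / (1 − 0.2532) = 1.339
Steady-state peak = C₀ × R = 4.62 × 1.339 = 6.186 mg/L

6.2 mg/L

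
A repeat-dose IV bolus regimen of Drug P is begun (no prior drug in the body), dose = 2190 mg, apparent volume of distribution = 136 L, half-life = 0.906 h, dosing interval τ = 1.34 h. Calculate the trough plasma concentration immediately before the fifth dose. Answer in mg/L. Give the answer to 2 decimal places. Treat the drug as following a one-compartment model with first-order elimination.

8.86 mg/L

C₀ per dose = Dose / Vd = 2190 / 136 = 16.10 mg/L
k = ln2 / t½ = 0.693147 / 0.906 = 0.7651 h⁻¹
Fraction remaining after one interval: r = e^(−kτ) = e^(−0.7651 × 1.34) = 0.3587
Before dose 5, 4 doses have been given (aged 1τ, 2τ, 3τ, 4τ).
C_trough = C₀ × (r + r² + … + r^4) = C₀ × r(1−r^4)/(1−r)
        = 16.10 × 0.3587 × (1 − 0.01655) / (1 − 0.3587) = 8.856 mg/L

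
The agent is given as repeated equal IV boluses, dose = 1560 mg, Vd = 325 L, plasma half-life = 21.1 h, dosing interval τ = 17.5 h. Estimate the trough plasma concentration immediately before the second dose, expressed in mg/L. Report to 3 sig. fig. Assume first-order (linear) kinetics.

C₀ per dose = Dose / Vd = 1560 / 325 = 4.800 mg/L
k = ln2 / t½ = 0.693147 / 21.1 = 0.03285 h⁻¹
Fraction remaining after one interval: r = e^(−kτ) = e^(−0.03285 × 17.5) = 0.5628
Before dose 2, 1 dose has been given (aged 1τ).
C_trough = C₀ × r = 4.800 × 0.5628 = 2.701 mg/L

2.70 mg/L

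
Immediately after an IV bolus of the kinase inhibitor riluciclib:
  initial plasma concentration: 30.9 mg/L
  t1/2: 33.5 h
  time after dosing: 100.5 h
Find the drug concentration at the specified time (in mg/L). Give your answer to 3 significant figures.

3.86 mg/L

k = ln2 / t½ = 0.693147 / 33.5 = 0.02069 h⁻¹
t / t½ = 100.5 / 33.5 = 3 half-lives
C = C₀ × (1/2)^3 = 30.90 × 0.1250 = 3.863 mg/L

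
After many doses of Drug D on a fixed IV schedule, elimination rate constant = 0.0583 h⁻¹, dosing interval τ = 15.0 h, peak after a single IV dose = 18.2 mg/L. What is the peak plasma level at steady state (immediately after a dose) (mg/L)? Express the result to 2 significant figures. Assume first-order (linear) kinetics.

e^(−kτ) = e^(−0.05830 × 15.0) = 0.4171
Accumulation ratio R = 1 / (1 − e^(−kτ)) = 1 / (1 − 0.4171) = 1.716
Steady-state peak = C₀ × R = 18.2 × 1.716 = 31.23 mg/L

31 mg/L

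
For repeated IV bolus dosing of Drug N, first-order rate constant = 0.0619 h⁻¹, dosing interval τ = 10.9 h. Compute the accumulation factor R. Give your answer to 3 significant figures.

e^(−kτ) = e^(−0.06190 × 10.9) = 0.5093
Accumulation ratio R = 1 / (1 − e^(−kτ)) = 1 / (1 − 0.5093) = 2.038

2.04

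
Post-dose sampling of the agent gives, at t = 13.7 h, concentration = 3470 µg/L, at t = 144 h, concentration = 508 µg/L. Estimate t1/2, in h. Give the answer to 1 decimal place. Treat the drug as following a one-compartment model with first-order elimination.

47.0 h

k = ln(C₁/C₂) / (t₂ − t₁) = ln(3470/508) / (144 − 13.7)
  = 1.921 / 130.3 = 0.01474 h⁻¹
t½ = ln2 / k = 0.693147 / 0.01474 = 47.02 h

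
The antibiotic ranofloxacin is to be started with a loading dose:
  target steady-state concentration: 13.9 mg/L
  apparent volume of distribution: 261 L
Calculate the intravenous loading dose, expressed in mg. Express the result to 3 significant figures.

LD = Css × Vd = 13.9 × 261 = 3628 mg

3630 mg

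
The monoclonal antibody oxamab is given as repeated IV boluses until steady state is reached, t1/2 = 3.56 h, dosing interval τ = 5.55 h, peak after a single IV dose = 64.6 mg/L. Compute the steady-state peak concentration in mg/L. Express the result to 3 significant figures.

97.8 mg/L

k = ln2 / t½ = 0.693147 / 3.56 = 0.1947 h⁻¹
e^(−kτ) = e^(−0.1947 × 5.55) = 0.3394
Accumulation ratio R = 1 / (1 − e^(−kτ)) = 1 / (1 − 0.3394) = 1.514
Steady-state peak = C₀ × R = 64.6 × 1.514 = 97.80 mg/L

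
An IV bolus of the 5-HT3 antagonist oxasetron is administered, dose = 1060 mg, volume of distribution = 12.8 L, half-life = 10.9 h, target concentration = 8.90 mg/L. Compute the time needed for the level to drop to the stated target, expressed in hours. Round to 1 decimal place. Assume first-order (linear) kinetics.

C₀ = Dose / Vd = 1060 / 12.8 = 82.81 mg/L
k = ln2 / t½ = 0.693147 / 10.9 = 0.06359 h⁻¹
t = ln(C₀ / C) / k = ln(82.81 / 8.90) / 0.06359
  = ln(9.304) / 0.06359 = 2.230 / 0.06359 = 35.07 h

35.1 h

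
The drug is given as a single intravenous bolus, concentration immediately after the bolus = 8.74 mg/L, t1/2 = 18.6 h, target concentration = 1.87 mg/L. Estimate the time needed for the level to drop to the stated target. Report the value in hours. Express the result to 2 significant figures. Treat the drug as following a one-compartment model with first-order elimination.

k = ln2 / t½ = 0.693147 / 18.6 = 0.03727 h⁻¹
t = ln(C₀ / C) / k = ln(8.740 / 1.87) / 0.03727
  = ln(4.674) / 0.03727 = 1.542 / 0.03727 = 41.37 h

41 h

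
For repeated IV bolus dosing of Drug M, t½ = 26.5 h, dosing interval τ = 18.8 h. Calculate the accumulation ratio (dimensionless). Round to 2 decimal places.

2.57

k = ln2 / t½ = 0.693147 / 26.5 = 0.02616 h⁻¹
e^(−kτ) = e^(−0.02616 × 18.8) = 0.6115
Accumulation ratio R = 1 / (1 − e^(−kτ)) = 1 / (1 − 0.6115) = 2.574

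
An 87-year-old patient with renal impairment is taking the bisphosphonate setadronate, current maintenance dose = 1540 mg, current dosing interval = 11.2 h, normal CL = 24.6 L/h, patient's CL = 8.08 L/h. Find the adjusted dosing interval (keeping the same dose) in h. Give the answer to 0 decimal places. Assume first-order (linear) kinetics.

To keep the same average steady-state level, dosing rate must scale with clearance.
CL ratio = 8.08 / 24.6 = 0.3285
New interval (same dose) = 11.2 / 0.3285 = 34.09 h

34 h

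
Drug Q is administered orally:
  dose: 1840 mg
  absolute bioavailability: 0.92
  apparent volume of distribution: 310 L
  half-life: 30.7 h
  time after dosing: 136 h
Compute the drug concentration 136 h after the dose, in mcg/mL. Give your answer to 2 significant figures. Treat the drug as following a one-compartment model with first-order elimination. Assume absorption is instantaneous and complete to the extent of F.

0.25 mcg/mL

Amount reaching circulation = F × Dose = 0.92 × 1840 = 1693 mg
C₀ = F·Dose / Vd = 1693 / 310 = 5.461 mg/L
k = ln2 / t½ = 0.693147 / 30.7 = 0.02258 h⁻¹
C = C₀ · e^(−k·t) = 5.461 × e^(−0.02258 × 136)
  = 5.461 × 0.04638 = 0.2533 mg/L
(0.2533 mg/L = 0.2533 mcg/mL)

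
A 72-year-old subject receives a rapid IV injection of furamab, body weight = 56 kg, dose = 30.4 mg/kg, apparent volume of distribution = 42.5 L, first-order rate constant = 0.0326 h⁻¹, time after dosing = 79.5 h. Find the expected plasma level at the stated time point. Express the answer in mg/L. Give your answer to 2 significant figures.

3.0 mg/L

Total dose = 30.4 × 56 = 1702 mg
C₀ = Dose / Vd = 1702 / 42.5 = 40.05 mg/L
C = C₀ · e^(−k·t) = 40.05 × e^(−0.03260 × 79.5)
  = 40.05 × 0.07489 = 2.999 mg/L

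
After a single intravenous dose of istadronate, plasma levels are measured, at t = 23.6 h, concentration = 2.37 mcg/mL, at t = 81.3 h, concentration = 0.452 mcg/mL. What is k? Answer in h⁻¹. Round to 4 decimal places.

0.0287 h⁻¹

k = ln(C₁/C₂) / (t₂ − t₁) = ln(2.37/0.452) / (81.3 − 23.6)
  = 1.657 / 57.70 = 0.02872 h⁻¹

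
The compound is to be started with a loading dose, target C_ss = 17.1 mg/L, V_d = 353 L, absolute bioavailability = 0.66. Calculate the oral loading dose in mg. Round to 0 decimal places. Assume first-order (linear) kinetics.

LD = Css × Vd / F = 17.1 × 353 / 0.66 = 9146 mg

9146 mg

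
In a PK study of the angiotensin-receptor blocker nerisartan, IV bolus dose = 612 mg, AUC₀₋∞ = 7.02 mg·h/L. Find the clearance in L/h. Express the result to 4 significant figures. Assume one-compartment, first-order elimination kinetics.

87.18 L/h

CL = Dose / AUC = 612 / 7.02 = 87.18 L/h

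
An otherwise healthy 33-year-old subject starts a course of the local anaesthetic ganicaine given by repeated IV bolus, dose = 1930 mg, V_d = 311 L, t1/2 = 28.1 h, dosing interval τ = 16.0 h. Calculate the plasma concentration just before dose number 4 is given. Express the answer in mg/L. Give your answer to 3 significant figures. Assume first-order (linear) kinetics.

C₀ per dose = Dose / Vd = 1930 / 311 = 6.206 mg/L
k = ln2 / t½ = 0.693147 / 28.1 = 0.02467 h⁻¹
Fraction remaining after one interval: r = e^(−kτ) = e^(−0.02467 × 16.0) = 0.6739
Before dose 4, 3 doses have been given (aged 1τ, 2τ, 3τ).
C_trough = C₀ × (r + r² + … + r^3) = C₀ × r(1−r^3)/(1−r)
        = 6.206 × 0.6739 × (1 − 0.3060) / (1 − 0.6739) = 8.901 mg/L

8.90 mg/L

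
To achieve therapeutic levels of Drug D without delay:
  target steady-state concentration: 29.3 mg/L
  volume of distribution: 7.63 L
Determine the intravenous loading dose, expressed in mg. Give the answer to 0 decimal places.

224 mg

LD = Css × Vd = 29.3 × 7.63 = 223.6 mg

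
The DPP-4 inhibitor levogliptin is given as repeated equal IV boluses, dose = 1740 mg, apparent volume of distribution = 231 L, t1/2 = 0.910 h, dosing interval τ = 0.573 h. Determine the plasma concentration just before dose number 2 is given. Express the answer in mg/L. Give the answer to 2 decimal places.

C₀ per dose = Dose / Vd = 1740 / 231 = 7.532 mg/L
k = ln2 / t½ = 0.693147 / 0.910 = 0.7617 h⁻¹
Fraction remaining after one interval: r = e^(−kτ) = e^(−0.7617 × 0.573) = 0.6463
Before dose 2, 1 dose has been given (aged 1τ).
C_trough = C₀ × r = 7.532 × 0.6463 = 4.868 mg/L

4.87 mg/L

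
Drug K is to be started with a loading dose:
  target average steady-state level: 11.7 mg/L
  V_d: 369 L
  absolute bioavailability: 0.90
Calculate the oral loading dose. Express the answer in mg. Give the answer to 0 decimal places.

LD = Css × Vd / F = 11.7 × 369 / 0.90 = 4797 mg

4797 mg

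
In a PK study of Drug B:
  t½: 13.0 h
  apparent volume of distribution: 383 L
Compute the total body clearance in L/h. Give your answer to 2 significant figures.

20 L/h

k = ln2 / t½ = 0.693147 / 13.0 = 0.05332 h⁻¹
CL = k × Vd = 0.05332 × 383 = 20.42 L/h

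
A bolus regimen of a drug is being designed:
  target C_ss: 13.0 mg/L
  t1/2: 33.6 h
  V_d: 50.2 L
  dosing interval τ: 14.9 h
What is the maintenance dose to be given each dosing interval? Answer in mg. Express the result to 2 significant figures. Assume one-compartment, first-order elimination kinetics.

k = ln2 / t½ = 0.693147 / 33.6 = 0.02063 h⁻¹
CL = k × Vd = 0.02063 × 50.2 = 1.036 L/h
At steady state, Dose/τ = Css × CL.
Dose = Css × CL × τ = 13.0 × 1.036 × 14.9 = 200.7 mg

200 mg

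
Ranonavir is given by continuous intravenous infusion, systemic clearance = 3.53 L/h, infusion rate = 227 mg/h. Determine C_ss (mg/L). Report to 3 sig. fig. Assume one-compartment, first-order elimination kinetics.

64.3 mg/L

At steady state Css = R₀ / CL = 227 / 3.530 = 64.31 mg/L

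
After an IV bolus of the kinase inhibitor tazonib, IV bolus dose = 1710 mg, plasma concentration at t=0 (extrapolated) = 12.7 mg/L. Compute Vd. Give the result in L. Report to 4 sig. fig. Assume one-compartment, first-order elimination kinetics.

Vd = Dose / C₀ = 1710 / 12.7 = 134.6 L

134.6 L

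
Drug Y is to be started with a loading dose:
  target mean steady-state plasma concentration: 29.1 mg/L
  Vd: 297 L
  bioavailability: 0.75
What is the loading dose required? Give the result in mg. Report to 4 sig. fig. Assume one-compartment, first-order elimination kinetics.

LD = Css × Vd / F = 29.1 × 297 / 0.75 = 11520 mg

11520 mg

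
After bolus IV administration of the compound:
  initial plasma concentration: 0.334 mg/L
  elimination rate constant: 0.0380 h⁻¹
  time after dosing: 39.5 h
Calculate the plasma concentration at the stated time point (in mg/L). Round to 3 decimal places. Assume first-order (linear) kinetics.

C = C₀ · e^(−k·t) = 0.3340 × e^(−0.03800 × 39.5)
  = 0.3340 × 0.2229 = 0.07445 mg/L

0.074 mg/L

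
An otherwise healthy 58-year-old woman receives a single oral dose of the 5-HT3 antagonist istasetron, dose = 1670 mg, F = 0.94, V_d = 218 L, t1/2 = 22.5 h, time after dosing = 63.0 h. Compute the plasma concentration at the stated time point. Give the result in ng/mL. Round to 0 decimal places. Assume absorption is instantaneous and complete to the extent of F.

Amount reaching circulation = F × Dose = 0.94 × 1670 = 1570 mg
C₀ = F·Dose / Vd = 1570 / 218 = 7.202 mg/L
k = ln2 / t½ = 0.693147 / 22.5 = 0.03081 h⁻¹
C = C₀ · e^(−k·t) = 7.202 × e^(−0.03081 × 63.0)
  = 7.202 × 0.1436 = 1.034 mg/L
Convert: 1.034 mg/L × 1000 = 1034 ng/mL

1034 ng/mL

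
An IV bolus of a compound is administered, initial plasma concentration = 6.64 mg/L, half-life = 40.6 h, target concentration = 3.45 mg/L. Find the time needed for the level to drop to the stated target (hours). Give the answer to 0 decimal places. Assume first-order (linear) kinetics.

38 h

k = ln2 / t½ = 0.693147 / 40.6 = 0.01707 h⁻¹
t = ln(C₀ / C) / k = ln(6.640 / 3.45) / 0.01707
  = ln(1.925) / 0.01707 = 0.6549 / 0.01707 = 38.37 h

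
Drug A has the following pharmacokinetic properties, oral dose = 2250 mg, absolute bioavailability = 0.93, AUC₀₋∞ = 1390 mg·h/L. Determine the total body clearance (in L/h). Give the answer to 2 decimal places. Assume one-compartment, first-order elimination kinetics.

1.51 L/h

CL = F·Dose / AUC = 0.93 × 2250 / 1390 = 1.505 L/h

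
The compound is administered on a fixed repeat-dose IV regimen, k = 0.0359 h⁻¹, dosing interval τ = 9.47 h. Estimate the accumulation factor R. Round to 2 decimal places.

e^(−kτ) = e^(−0.03590 × 9.47) = 0.7118
Accumulation ratio R = 1 / (1 − e^(−kτ)) = 1 / (1 − 0.7118) = 3.470

3.47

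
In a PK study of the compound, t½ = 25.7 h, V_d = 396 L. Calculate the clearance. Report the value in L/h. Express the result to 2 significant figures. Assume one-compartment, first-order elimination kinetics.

k = ln2 / t½ = 0.693147 / 25.7 = 0.02697 h⁻¹
CL = k × Vd = 0.02697 × 396 = 10.68 L/h

11 L/h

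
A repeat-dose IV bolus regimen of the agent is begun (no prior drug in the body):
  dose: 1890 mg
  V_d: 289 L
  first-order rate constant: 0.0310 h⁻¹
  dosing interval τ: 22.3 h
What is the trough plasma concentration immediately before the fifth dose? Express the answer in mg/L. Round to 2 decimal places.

6.15 mg/L

C₀ per dose = Dose / Vd = 1890 / 289 = 6.540 mg/L
Fraction remaining after one interval: r = e^(−kτ) = e^(−0.03100 × 22.3) = 0.5009
Before dose 5, 4 doses have been given (aged 1τ, 2τ, 3τ, 4τ).
C_trough = C₀ × (r + r² + … + r^4) = C₀ × r(1−r^4)/(1−r)
        = 6.540 × 0.5009 × (1 − 0.06295) / (1 − 0.5009) = 6.150 mg/L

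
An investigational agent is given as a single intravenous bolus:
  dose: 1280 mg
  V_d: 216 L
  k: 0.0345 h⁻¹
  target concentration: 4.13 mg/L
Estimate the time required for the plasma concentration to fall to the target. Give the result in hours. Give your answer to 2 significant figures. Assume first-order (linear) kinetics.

C₀ = Dose / Vd = 1280 / 216 = 5.926 mg/L
t = ln(C₀ / C) / k = ln(5.926 / 4.13) / 0.03450
  = ln(1.435) / 0.03450 = 0.3612 / 0.03450 = 10.47 h

10 h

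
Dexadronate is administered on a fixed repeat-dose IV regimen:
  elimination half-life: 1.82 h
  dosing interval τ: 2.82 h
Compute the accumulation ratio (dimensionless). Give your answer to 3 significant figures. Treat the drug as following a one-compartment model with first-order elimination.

k = ln2 / t½ = 0.693147 / 1.82 = 0.3809 h⁻¹
e^(−kτ) = e^(−0.3809 × 2.82) = 0.3416
Accumulation ratio R = 1 / (1 − e^(−kτ)) = 1 / (1 − 0.3416) = 1.519

1.52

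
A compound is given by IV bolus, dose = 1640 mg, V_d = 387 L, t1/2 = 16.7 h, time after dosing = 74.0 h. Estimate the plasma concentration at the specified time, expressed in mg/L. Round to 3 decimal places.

0.196 mg/L

C₀ = Dose / Vd = 1640 / 387 = 4.238 mg/L
k = ln2 / t½ = 0.693147 / 16.7 = 0.04151 h⁻¹
C = C₀ · e^(−k·t) = 4.238 × e^(−0.04151 × 74.0)
  = 4.238 × 0.04634 = 0.1964 mg/L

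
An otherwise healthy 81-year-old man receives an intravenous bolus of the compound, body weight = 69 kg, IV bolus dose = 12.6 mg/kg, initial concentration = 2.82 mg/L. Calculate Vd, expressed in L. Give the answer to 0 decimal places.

Dose = 12.6 × 69 = 869.4 mg
Vd = Dose / C₀ = 869.4 / 2.82 = 308.3 L

308 L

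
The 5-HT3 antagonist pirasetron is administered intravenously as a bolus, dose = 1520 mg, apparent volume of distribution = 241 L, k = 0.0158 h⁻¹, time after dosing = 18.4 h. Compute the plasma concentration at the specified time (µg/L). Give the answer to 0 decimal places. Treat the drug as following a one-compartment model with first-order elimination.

C₀ = Dose / Vd = 1520 / 241 = 6.307 mg/L
C = C₀ · e^(−k·t) = 6.307 × e^(−0.01580 × 18.4)
  = 6.307 × 0.7477 = 4.716 mg/L
Convert: 4.716 mg/L × 1000 = 4716 µg/L

4716 µg/L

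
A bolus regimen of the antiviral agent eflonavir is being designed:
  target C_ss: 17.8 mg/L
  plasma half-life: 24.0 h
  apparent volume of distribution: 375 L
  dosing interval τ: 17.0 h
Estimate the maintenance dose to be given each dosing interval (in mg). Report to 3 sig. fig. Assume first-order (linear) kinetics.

3280 mg

k = ln2 / t½ = 0.693147 / 24.0 = 0.02888 h⁻¹
CL = k × Vd = 0.02888 × 375 = 10.83 L/h
At steady state, Dose/τ = Css × CL.
Dose = Css × CL × τ = 17.8 × 10.83 × 17.0 = 3277 mg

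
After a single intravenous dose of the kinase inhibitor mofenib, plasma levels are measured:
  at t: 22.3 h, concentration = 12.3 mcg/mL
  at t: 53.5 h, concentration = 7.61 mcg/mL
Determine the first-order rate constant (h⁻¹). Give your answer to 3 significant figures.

0.0154 h⁻¹

k = ln(C₁/C₂) / (t₂ − t₁) = ln(12.3/7.61) / (53.5 − 22.3)
  = 0.4801 / 31.20 = 0.01539 h⁻¹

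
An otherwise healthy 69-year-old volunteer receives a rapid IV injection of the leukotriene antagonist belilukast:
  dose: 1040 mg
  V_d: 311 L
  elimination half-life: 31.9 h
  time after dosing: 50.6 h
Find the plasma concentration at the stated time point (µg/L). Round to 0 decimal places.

1114 µg/L

C₀ = Dose / Vd = 1040 / 311 = 3.344 mg/L
k = ln2 / t½ = 0.693147 / 31.9 = 0.02173 h⁻¹
C = C₀ · e^(−k·t) = 3.344 × e^(−0.02173 × 50.6)
  = 3.344 × 0.3330 = 1.114 mg/L
Convert: 1.114 mg/L × 1000 = 1114 µg/L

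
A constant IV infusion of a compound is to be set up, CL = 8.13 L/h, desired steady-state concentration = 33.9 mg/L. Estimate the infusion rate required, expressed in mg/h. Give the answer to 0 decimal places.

276 mg/h

At steady state, infusion rate R₀ = Css × CL = 33.9 × 8.130 = 275.6 mg/h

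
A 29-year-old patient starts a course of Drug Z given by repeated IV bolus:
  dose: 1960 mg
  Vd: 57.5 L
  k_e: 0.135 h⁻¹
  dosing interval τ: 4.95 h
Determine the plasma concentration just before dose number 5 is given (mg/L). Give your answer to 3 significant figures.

C₀ per dose = Dose / Vd = 1960 / 57.5 = 34.09 mg/L
Fraction remaining after one interval: r = e^(−kτ) = e^(−0.1350 × 4.95) = 0.5126
Before dose 5, 4 doses have been given (aged 1τ, 2τ, 3τ, 4τ).
C_trough = C₀ × (r + r² + … + r^4) = C₀ × r(1−r^4)/(1−r)
        = 34.09 × 0.5126 × (1 − 0.06904) / (1 − 0.5126) = 33.38 mg/L

33.4 mg/L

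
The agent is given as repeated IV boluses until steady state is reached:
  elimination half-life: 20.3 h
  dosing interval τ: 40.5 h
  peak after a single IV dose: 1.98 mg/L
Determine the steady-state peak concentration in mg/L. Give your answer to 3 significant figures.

2.64 mg/L

k = ln2 / t½ = 0.693147 / 20.3 = 0.03415 h⁻¹
e^(−kτ) = e^(−0.03415 × 40.5) = 0.2508
Accumulation ratio R = 1 / (1 − e^(−kτ)) = 1 / (1 − 0.2508) = 1.335
Steady-state peak = C₀ × R = 1.98 × 1.335 = 2.643 mg/L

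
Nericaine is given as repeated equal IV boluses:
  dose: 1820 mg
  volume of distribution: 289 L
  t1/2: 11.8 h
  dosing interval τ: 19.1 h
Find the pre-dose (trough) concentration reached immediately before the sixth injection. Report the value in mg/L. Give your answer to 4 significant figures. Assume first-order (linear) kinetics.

C₀ per dose = Dose / Vd = 1820 / 289 = 6.298 mg/L
k = ln2 / t½ = 0.693147 / 11.8 = 0.05874 h⁻¹
Fraction remaining after one interval: r = e^(−kτ) = e^(−0.05874 × 19.1) = 0.3256
Before dose 6, 5 doses have been given (aged 1τ, 2τ, 3τ, 4τ, 5τ).
C_trough = C₀ × (r + r² + … + r^5) = C₀ × r(1−r^5)/(1−r)
        = 6.298 × 0.3256 × (1 − 0.003660) / (1 − 0.3256) = 3.030 mg/L

3.030 mg/L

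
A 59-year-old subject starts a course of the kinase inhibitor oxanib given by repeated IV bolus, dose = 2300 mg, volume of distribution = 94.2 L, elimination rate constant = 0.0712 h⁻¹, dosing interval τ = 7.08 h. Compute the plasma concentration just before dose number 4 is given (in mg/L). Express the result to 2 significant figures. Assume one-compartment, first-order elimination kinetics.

29 mg/L

C₀ per dose = Dose / Vd = 2300 / 94.2 = 24.42 mg/L
Fraction remaining after one interval: r = e^(−kτ) = e^(−0.07120 × 7.08) = 0.6041
Before dose 4, 3 doses have been given (aged 1τ, 2τ, 3τ).
C_trough = C₀ × (r + r² + … + r^3) = C₀ × r(1−r^3)/(1−r)
        = 24.42 × 0.6041 × (1 − 0.2205) / (1 − 0.6041) = 29.05 mg/L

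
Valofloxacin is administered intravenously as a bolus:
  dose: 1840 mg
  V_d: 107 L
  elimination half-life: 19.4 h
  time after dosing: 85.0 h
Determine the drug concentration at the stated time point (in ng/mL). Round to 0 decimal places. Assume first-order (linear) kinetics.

825 ng/mL

C₀ = Dose / Vd = 1840 / 107 = 17.20 mg/L
k = ln2 / t½ = 0.693147 / 19.4 = 0.03573 h⁻¹
C = C₀ · e^(−k·t) = 17.20 × e^(−0.03573 × 85.0)
  = 17.20 × 0.04798 = 0.8253 mg/L
Convert: 0.8253 mg/L × 1000 = 825.3 ng/mL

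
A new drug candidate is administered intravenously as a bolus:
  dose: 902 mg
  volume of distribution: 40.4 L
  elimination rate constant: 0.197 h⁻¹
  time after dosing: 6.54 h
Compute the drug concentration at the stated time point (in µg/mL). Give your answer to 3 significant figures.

C₀ = Dose / Vd = 902.0 / 40.4 = 22.33 mg/L
C = C₀ · e^(−k·t) = 22.33 × e^(−0.1970 × 6.54)
  = 22.33 × 0.2757 = 6.156 mg/L
(6.156 mg/L = 6.156 µg/mL)

6.16 µg/mL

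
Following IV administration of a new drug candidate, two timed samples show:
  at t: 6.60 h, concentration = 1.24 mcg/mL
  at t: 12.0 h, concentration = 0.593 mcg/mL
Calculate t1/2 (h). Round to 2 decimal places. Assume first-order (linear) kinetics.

k = ln(C₁/C₂) / (t₂ − t₁) = ln(1.24/0.593) / (12.0 − 6.60)
  = 0.7377 / 5.400 = 0.1366 h⁻¹
t½ = ln2 / k = 0.693147 / 0.1366 = 5.074 h

5.07 h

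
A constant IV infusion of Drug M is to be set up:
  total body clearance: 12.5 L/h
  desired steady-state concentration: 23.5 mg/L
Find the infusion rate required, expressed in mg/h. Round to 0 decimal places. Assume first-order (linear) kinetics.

At steady state, infusion rate R₀ = Css × CL = 23.5 × 12.50 = 293.8 mg/h

294 mg/h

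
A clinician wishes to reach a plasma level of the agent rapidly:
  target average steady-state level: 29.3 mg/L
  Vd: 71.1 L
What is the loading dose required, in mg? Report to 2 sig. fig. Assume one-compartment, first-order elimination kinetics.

2100 mg

LD = Css × Vd = 29.3 × 71.1 = 2083 mg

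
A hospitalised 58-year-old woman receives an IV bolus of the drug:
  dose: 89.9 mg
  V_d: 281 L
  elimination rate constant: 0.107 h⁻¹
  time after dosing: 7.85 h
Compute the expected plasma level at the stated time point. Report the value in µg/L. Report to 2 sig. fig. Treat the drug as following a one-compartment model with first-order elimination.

140 µg/L

C₀ = Dose / Vd = 89.90 / 281 = 0.3199 mg/L
C = C₀ · e^(−k·t) = 0.3199 × e^(−0.1070 × 7.85)
  = 0.3199 × 0.4317 = 0.1381 mg/L
Convert: 0.1381 mg/L × 1000 = 138.1 µg/L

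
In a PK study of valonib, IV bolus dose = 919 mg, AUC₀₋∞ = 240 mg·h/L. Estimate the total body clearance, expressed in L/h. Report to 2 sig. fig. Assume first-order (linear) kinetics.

3.8 L/h

CL = Dose / AUC = 919 / 240 = 3.829 L/h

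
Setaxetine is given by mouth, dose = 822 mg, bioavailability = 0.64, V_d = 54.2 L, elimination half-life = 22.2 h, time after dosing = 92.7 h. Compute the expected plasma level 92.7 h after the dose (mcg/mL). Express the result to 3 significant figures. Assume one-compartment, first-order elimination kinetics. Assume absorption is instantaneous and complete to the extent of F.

0.537 mcg/mL

Amount reaching circulation = F × Dose = 0.64 × 822.0 = 526.1 mg
C₀ = F·Dose / Vd = 526.1 / 54.2 = 9.707 mg/L
k = ln2 / t½ = 0.693147 / 22.2 = 0.03122 h⁻¹
C = C₀ · e^(−k·t) = 9.707 × e^(−0.03122 × 92.7)
  = 9.707 × 0.05535 = 0.5373 mg/L
(0.5373 mg/L = 0.5373 mcg/mL)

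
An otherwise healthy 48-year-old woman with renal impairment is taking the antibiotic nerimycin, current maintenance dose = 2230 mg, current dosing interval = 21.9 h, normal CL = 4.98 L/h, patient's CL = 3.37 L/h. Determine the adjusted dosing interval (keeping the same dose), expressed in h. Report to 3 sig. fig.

To keep the same average steady-state level, dosing rate must scale with clearance.
CL ratio = 3.37 / 4.98 = 0.6767
New interval (same dose) = 21.9 / 0.6767 = 32.36 h

32.4 h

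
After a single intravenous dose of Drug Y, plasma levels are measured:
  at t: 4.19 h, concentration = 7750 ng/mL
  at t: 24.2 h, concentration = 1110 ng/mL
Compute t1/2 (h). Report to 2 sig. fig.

7.1 h

k = ln(C₁/C₂) / (t₂ − t₁) = ln(7750/1110) / (24.2 − 4.19)
  = 1.943 / 20.01 = 0.09710 h⁻¹
t½ = ln2 / k = 0.693147 / 0.09710 = 7.138 h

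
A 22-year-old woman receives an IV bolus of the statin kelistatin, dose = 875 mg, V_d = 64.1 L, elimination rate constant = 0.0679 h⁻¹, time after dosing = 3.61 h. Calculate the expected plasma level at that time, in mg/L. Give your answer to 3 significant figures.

10.7 mg/L

C₀ = Dose / Vd = 875.0 / 64.1 = 13.65 mg/L
C = C₀ · e^(−k·t) = 13.65 × e^(−0.06790 × 3.61)
  = 13.65 × 0.7826 = 10.68 mg/L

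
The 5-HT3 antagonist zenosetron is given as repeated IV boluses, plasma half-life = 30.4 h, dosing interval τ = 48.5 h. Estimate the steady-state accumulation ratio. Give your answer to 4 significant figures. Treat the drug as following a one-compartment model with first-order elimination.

k = ln2 / t½ = 0.693147 / 30.4 = 0.02280 h⁻¹
e^(−kτ) = e^(−0.02280 × 48.5) = 0.3309
Accumulation ratio R = 1 / (1 − e^(−kτ)) = 1 / (1 − 0.3309) = 1.495

1.495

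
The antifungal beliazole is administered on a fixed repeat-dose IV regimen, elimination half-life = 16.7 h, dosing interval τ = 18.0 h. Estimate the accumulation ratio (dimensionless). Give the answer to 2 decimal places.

1.90

k = ln2 / t½ = 0.693147 / 16.7 = 0.04151 h⁻¹
e^(−kτ) = e^(−0.04151 × 18.0) = 0.4737
Accumulation ratio R = 1 / (1 − e^(−kτ)) = 1 / (1 − 0.4737) = 1.900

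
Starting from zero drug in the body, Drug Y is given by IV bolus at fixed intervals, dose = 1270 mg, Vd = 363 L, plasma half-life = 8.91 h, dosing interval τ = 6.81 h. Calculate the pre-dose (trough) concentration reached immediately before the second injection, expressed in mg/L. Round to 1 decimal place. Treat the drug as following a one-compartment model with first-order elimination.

C₀ per dose = Dose / Vd = 1270 / 363 = 3.499 mg/L
k = ln2 / t½ = 0.693147 / 8.91 = 0.07779 h⁻¹
Fraction remaining after one interval: r = e^(−kτ) = e^(−0.07779 × 6.81) = 0.5888
Before dose 2, 1 dose has been given (aged 1τ).
C_trough = C₀ × r = 3.499 × 0.5888 = 2.060 mg/L

2.1 mg/L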